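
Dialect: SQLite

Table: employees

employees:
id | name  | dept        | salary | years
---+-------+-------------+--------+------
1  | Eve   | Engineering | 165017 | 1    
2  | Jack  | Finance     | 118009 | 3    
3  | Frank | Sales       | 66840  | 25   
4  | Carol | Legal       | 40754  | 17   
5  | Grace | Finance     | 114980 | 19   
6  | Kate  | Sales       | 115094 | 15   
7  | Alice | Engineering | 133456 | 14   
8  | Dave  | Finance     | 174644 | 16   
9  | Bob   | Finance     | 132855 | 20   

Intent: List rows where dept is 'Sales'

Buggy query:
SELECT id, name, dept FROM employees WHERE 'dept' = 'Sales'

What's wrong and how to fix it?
Bug: Single quotes denote string literals in SQL; the column name is being compared as a constant string

Fix: Remove the quotes around the column name (or use double quotes for an identifier)

Corrected query:
SELECT id, name, dept FROM employees WHERE dept = 'Sales'

Result:
id | name  | dept 
---+-------+------
3  | Frank | Sales
6  | Kate  | Sales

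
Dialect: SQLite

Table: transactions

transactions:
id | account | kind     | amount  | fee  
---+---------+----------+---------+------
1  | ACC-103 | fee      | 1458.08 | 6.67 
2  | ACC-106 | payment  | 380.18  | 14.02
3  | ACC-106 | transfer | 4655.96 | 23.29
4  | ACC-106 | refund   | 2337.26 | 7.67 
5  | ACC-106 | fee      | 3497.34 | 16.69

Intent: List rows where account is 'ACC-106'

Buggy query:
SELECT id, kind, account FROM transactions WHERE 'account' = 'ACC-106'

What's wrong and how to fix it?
Bug: 'account' in single quotes is a string literal, not the column; the comparison is literal-vs-literal and never true

Fix: Remove the quotes around the column name (or use double quotes for an identifier)

Corrected query:
SELECT id, kind, account FROM transactions WHERE account = 'ACC-106'

Result:
id | kind     | account
---+----------+--------
2  | payment  | ACC-106
3  | transfer | ACC-106
4  | refund   | ACC-106
5  | fee      | ACC-106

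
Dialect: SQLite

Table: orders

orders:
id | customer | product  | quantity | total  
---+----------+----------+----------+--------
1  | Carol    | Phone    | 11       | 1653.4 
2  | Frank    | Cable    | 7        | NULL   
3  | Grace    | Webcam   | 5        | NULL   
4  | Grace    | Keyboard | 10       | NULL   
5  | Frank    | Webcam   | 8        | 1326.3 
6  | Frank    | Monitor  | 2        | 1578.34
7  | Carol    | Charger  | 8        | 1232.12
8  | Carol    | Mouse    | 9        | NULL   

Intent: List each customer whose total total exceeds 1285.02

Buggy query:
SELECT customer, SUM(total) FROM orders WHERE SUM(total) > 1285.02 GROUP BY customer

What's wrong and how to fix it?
Bug: WHERE runs before GROUP BY, so aggregates aren't available there

Fix: Move the aggregate condition to a HAVING clause

Corrected query:
SELECT customer, SUM(total) FROM orders GROUP BY customer HAVING SUM(total) > 1285.02

Result:
customer | SUM(total)
---------+-----------
Carol    | 2885.52   
Frank    | 2904.64   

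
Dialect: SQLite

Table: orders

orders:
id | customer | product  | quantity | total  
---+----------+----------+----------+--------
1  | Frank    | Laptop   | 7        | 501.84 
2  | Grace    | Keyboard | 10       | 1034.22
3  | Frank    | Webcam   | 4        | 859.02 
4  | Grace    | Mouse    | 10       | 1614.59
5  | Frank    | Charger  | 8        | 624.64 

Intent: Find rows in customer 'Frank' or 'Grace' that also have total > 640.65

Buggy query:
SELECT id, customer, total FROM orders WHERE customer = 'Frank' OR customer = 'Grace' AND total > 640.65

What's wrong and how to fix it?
Bug: AND binds tighter than OR, so this parses as customer = 'Frank' OR (customer = 'Grace' AND total > 640.65)

Fix: Group the OR with parentheses (or use IN), then AND the threshold

Corrected query:
SELECT id, customer, total FROM orders WHERE (customer = 'Frank' OR customer = 'Grace') AND total > 640.65

Result:
id | customer | total  
---+----------+--------
2  | Grace    | 1034.22
3  | Frank    | 859.02 
4  | Grace    | 1614.59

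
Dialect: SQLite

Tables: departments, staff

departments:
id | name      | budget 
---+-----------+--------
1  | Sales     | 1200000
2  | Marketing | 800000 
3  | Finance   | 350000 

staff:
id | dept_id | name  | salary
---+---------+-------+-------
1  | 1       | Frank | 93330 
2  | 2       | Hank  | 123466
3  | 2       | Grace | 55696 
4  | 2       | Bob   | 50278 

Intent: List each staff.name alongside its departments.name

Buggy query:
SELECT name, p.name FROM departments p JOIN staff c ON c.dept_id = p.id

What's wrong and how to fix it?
Bug: Both tables have a 'name' column; the unqualified reference is ambiguous

Fix: Qualify the column with its table alias (c.name)

Corrected query:
SELECT c.name, p.name FROM departments p JOIN staff c ON c.dept_id = p.id

Result:
name  | name     
------+----------
Frank | Sales    
Hank  | Marketing
Grace | Marketing
Bob   | Marketing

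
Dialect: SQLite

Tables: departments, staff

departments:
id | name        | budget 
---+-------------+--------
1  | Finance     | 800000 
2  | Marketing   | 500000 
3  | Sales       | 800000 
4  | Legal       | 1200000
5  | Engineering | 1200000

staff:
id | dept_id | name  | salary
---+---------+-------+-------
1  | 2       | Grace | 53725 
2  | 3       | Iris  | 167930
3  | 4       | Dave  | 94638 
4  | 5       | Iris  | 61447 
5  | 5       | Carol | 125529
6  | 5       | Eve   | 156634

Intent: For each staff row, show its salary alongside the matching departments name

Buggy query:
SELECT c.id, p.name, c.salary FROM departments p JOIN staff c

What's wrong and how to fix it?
Bug: JOIN with no ON clause produces a cartesian product; every staff row pairs with every departments row

Fix: Add ON c.dept_id = p.id to the JOIN

Corrected query:
SELECT c.id, p.name, c.salary FROM departments p JOIN staff c ON c.dept_id = p.id

Result:
id | name        | salary
---+-------------+-------
1  | Marketing   | 53725 
2  | Sales       | 167930
3  | Legal       | 94638 
4  | Engineering | 61447 
5  | Engineering | 125529
6  | Engineering | 156634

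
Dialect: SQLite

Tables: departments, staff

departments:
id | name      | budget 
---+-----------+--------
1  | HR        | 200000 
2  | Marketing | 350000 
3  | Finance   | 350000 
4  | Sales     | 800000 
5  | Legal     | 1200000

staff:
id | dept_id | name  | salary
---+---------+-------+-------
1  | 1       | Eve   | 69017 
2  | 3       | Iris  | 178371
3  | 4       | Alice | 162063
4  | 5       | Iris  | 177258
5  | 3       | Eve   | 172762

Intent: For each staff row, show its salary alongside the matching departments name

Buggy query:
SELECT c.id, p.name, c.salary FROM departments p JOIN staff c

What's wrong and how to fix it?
Bug: JOIN with no ON clause produces a cartesian product; every staff row pairs with every departments row

Fix: Add ON c.dept_id = p.id to the JOIN

Corrected query:
SELECT c.id, p.name, c.salary FROM departments p JOIN staff c ON c.dept_id = p.id

Result:
id | name    | salary
---+---------+-------
1  | HR      | 69017 
2  | Finance | 178371
3  | Sales   | 162063
4  | Legal   | 177258
5  | Finance | 172762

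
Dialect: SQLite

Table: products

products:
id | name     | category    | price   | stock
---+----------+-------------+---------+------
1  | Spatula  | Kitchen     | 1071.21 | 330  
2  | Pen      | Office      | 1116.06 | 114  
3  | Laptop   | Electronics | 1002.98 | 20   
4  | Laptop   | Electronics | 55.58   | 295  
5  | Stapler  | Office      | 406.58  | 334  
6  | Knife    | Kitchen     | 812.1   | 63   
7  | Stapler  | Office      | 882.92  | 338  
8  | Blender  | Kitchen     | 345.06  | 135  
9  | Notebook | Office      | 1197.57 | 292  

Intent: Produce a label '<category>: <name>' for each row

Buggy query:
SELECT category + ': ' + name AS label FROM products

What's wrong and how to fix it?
Bug: '+' is numeric addition; on text columns SQLite converts them to 0 instead of concatenating

Fix: Use the || operator for string concatenation

Corrected query:
SELECT category || ': ' || name AS label FROM products

Result:
label              
-------------------
Kitchen: Spatula   
Office: Pen        
Electronics: Laptop
Electronics: Laptop
Office: Stapler    
Kitchen: Knife     
Office: Stapler    
Kitchen: Blender   
Office: Notebook   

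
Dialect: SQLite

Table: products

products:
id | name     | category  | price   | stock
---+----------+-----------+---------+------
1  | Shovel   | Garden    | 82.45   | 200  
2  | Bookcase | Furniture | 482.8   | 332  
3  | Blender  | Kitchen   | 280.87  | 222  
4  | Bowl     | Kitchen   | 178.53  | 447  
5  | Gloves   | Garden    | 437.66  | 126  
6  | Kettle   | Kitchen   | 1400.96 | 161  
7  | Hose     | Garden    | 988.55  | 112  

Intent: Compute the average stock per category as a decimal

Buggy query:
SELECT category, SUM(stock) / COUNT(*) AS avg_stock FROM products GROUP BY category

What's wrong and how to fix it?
Bug: SUM(stock) and COUNT(*) are both integers; the division truncates the fractional part

Fix: Multiply by 1.0 (or CAST to REAL) to force floating-point division

Corrected query:
SELECT category, SUM(stock) * 1.0 / COUNT(*) AS avg_stock FROM products GROUP BY category

Result:
category  | avg_stock 
----------+-----------
Furniture | 332       
Garden    | 146       
Kitchen   | 276.666667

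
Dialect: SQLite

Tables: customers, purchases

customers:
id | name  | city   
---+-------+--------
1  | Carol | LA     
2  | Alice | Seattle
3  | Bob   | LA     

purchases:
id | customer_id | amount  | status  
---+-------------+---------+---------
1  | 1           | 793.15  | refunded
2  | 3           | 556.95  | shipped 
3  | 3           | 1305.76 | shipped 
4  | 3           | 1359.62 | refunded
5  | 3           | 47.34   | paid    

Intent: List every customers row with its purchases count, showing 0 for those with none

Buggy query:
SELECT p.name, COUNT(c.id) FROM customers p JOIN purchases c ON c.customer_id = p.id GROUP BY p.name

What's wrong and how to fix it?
Bug: An inner join excludes parents with zero children

Fix: Use LEFT JOIN so parents without children still appear (COUNT(c.id) gives 0)

Corrected query:
SELECT p.name, COUNT(c.id) FROM customers p LEFT JOIN purchases c ON c.customer_id = p.id GROUP BY p.name

Result:
name  | COUNT(c.id)
------+------------
Alice | 0          
Bob   | 4          
Carol | 1          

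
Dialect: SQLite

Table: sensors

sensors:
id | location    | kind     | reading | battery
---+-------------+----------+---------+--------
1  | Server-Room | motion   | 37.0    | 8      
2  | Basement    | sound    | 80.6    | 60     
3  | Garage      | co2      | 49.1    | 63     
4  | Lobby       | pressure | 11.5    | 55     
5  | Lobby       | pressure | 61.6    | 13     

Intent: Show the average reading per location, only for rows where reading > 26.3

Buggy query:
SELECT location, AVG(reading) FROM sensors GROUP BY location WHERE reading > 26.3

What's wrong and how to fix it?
Bug: Row-level WHERE must come before GROUP BY in the clause order

Fix: Move the WHERE clause before GROUP BY

Corrected query:
SELECT location, AVG(reading) FROM sensors WHERE reading > 26.3 GROUP BY location

Result:
location    | AVG(reading)
------------+-------------
Basement    | 80.6        
Garage      | 49.1        
Lobby       | 61.6        
Server-Room | 37          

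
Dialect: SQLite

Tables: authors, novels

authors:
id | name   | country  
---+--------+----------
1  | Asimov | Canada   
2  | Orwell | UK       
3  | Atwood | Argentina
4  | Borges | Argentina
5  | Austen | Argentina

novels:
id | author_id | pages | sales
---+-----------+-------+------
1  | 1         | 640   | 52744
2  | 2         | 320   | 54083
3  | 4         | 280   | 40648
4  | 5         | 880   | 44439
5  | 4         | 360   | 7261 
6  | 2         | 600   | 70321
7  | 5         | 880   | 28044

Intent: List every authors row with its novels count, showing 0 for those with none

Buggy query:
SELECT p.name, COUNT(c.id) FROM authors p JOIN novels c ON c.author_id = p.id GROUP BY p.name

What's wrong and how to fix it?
Bug: An inner join excludes parents with zero children

Fix: Use LEFT JOIN so parents without children still appear (COUNT(c.id) gives 0)

Corrected query:
SELECT p.name, COUNT(c.id) FROM authors p LEFT JOIN novels c ON c.author_id = p.id GROUP BY p.name

Result:
name   | COUNT(c.id)
-------+------------
Asimov | 1          
Atwood | 0          
Austen | 2          
Borges | 2          
Orwell | 2          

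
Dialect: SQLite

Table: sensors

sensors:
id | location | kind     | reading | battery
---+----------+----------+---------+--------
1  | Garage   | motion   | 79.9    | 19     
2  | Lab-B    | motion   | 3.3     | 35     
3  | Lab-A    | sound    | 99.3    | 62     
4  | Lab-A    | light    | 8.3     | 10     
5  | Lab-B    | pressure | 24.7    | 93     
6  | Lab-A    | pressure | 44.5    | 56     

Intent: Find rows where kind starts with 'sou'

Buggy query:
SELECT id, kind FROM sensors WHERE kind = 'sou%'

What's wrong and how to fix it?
Bug: '=' compares the literal string including the % character; pattern matching needs LIKE

Fix: Replace '=' with LIKE so 'sou%' is treated as a pattern

Corrected query:
SELECT id, kind FROM sensors WHERE kind LIKE 'sou%'

Result:
id | kind 
---+------
3  | sound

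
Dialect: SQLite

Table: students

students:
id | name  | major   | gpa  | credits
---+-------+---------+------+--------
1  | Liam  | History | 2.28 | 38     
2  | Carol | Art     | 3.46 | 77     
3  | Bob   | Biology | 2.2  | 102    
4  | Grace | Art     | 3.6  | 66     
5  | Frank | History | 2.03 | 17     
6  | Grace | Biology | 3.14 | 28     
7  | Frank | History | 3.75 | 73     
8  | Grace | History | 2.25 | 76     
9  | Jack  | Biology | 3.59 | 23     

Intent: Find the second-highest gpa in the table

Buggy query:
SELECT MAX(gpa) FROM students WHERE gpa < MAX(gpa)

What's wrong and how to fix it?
Bug: The inner MAX is an aggregate inside WHERE, which is not allowed

Fix: Compute the overall MAX in a subquery, then take MAX of rows below it

Corrected query:
SELECT MAX(gpa) FROM students WHERE gpa < (SELECT MAX(gpa) FROM students)

Result:
MAX(gpa)
--------
3.6     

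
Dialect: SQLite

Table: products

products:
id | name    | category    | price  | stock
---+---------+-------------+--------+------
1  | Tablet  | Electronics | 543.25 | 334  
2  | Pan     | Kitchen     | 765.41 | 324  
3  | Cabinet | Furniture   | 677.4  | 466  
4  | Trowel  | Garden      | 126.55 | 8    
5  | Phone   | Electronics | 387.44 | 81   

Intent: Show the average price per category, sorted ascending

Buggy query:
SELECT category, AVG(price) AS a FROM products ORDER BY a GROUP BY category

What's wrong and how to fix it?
Bug: GROUP BY must precede ORDER BY

Fix: Move ORDER BY to the end, after GROUP BY

Corrected query:
SELECT category, AVG(price) AS a FROM products GROUP BY category ORDER BY a

Result:
category    | a      
------------+--------
Garden      | 126.55 
Electronics | 465.345
Furniture   | 677.4  
Kitchen     | 765.41 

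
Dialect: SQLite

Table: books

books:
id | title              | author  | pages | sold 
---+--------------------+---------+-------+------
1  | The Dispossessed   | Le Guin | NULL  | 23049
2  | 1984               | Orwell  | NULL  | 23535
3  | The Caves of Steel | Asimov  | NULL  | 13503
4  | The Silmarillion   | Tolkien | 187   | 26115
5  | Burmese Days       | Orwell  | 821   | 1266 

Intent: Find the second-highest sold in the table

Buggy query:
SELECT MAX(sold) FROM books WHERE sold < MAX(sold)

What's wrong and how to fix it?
Bug: The inner MAX is an aggregate inside WHERE, which is not allowed

Fix: Put the inner MAX in a scalar subquery

Corrected query:
SELECT MAX(sold) FROM books WHERE sold < (SELECT MAX(sold) FROM books)

Result:
MAX(sold)
---------
23535    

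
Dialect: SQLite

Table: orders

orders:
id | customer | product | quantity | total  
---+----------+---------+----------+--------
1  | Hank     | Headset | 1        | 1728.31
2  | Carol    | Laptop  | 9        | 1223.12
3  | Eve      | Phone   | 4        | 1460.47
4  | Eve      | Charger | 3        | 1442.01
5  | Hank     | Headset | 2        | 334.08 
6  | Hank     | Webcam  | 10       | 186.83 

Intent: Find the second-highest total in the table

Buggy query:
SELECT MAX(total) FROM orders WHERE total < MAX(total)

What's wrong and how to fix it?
Bug: The inner MAX is an aggregate inside WHERE, which is not allowed

Fix: Put the inner MAX in a scalar subquery

Corrected query:
SELECT MAX(total) FROM orders WHERE total < (SELECT MAX(total) FROM orders)

Result:
MAX(total)
----------
1460.47   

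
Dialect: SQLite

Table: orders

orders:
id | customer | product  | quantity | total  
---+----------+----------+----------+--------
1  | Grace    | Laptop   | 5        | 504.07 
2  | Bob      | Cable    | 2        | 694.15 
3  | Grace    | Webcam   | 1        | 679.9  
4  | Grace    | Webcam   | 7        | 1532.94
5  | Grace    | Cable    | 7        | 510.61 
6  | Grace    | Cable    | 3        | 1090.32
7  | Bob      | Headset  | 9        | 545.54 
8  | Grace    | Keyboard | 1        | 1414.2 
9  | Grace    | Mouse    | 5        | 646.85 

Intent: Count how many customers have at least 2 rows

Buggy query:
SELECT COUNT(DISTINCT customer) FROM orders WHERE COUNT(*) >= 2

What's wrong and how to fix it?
Bug: COUNT(*) cannot appear in WHERE; the per-group count doesn't exist yet

Fix: Group first with HAVING COUNT(*) >= 2, then COUNT the resulting groups

Corrected query:
SELECT COUNT(*) FROM (SELECT customer FROM orders GROUP BY customer HAVING COUNT(*) >= 2)

Result:
COUNT(*)
--------
2       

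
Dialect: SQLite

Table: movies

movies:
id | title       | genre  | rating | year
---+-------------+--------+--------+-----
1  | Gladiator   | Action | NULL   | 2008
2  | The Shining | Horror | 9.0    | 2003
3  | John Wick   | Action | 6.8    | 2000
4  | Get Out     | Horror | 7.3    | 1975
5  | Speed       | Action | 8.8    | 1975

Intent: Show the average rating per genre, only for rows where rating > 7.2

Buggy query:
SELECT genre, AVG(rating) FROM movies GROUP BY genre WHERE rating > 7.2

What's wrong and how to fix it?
Bug: WHERE cannot follow GROUP BY

Fix: Move the WHERE clause before GROUP BY

Corrected query:
SELECT genre, AVG(rating) FROM movies WHERE rating > 7.2 GROUP BY genre

Result:
genre  | AVG(rating)
-------+------------
Action | 8.8        
Horror | 8.15       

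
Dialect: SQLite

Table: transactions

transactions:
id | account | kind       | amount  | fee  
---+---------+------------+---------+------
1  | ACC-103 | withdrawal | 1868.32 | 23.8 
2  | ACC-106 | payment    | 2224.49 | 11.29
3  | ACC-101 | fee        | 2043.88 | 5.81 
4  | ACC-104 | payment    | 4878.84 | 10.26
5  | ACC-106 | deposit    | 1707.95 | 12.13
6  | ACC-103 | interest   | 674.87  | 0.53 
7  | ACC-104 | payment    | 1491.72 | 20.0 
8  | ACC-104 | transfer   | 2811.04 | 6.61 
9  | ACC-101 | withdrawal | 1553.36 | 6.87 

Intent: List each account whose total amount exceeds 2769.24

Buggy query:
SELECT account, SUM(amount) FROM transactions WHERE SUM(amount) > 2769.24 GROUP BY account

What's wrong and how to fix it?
Bug: WHERE runs before GROUP BY, so aggregates aren't available there

Fix: Use HAVING (which filters groups after aggregation) instead of WHERE

Corrected query:
SELECT account, SUM(amount) FROM transactions GROUP BY account HAVING SUM(amount) > 2769.24

Result:
account | SUM(amount)
--------+------------
ACC-101 | 3597.24    
ACC-104 | 9181.6     
ACC-106 | 3932.44    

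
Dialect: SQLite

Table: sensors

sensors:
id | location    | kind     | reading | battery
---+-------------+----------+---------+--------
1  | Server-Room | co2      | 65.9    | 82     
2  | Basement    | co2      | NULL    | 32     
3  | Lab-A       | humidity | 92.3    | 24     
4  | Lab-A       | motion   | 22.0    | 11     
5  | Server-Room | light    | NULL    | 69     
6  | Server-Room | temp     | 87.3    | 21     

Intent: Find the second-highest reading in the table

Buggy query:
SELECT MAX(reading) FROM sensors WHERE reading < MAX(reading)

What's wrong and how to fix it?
Bug: The inner MAX is an aggregate inside WHERE, which is not allowed

Fix: Compute the overall MAX in a subquery, then take MAX of rows below it

Corrected query:
SELECT MAX(reading) FROM sensors WHERE reading < (SELECT MAX(reading) FROM sensors)

Result:
MAX(reading)
------------
87.3        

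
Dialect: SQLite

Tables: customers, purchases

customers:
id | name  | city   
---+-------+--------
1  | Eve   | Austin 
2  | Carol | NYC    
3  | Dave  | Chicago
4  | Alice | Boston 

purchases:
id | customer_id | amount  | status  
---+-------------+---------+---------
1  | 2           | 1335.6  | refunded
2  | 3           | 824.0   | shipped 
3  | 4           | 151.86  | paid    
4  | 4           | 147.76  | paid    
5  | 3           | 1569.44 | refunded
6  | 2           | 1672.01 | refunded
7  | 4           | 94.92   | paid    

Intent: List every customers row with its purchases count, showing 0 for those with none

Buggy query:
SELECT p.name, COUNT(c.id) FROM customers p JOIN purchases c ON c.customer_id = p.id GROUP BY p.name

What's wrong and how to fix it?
Bug: INNER JOIN drops customers rows that have no matching purchases rows

Fix: Use LEFT JOIN so parents without children still appear (COUNT(c.id) gives 0)

Corrected query:
SELECT p.name, COUNT(c.id) FROM customers p LEFT JOIN purchases c ON c.customer_id = p.id GROUP BY p.name

Result:
name  | COUNT(c.id)
------+------------
Alice | 3          
Carol | 2          
Dave  | 2          
Eve   | 0          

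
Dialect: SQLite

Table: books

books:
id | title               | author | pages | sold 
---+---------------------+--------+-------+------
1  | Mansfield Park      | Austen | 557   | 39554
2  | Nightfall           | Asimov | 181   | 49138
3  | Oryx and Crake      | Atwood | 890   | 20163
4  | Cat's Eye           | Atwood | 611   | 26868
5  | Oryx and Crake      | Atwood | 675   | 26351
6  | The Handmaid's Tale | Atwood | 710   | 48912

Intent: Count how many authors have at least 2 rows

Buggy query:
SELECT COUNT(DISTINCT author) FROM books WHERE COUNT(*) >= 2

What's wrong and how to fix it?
Bug: COUNT(*) cannot appear in WHERE; the per-group count doesn't exist yet

Fix: Group first with HAVING COUNT(*) >= 2, then COUNT the resulting groups

Corrected query:
SELECT COUNT(*) FROM (SELECT author FROM books GROUP BY author HAVING COUNT(*) >= 2)

Result:
COUNT(*)
--------
1       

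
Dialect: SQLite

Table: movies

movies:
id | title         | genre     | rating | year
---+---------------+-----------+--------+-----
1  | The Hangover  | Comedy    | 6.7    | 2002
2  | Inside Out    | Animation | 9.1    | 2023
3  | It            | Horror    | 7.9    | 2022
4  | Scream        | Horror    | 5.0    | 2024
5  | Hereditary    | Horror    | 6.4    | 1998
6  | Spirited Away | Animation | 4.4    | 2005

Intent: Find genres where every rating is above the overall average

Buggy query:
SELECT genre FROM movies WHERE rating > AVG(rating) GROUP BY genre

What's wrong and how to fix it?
Bug: AVG() is an aggregate; it can't sit directly in WHERE

Fix: Compute the overall average in a scalar subquery and compare each group's MIN against it in HAVING

Corrected query:
SELECT genre FROM movies GROUP BY genre HAVING MIN(rating) > (SELECT AVG(rating) FROM movies)

Result:
genre 
------
Comedy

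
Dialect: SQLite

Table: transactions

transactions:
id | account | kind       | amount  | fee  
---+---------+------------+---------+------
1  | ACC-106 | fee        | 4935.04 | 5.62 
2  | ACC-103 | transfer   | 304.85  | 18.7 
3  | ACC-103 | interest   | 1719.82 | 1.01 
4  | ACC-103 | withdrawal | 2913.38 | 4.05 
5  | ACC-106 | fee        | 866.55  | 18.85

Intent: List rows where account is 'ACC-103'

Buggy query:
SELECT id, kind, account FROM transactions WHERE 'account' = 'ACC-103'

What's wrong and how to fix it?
Bug: 'account' in single quotes is a string literal, not the column; the comparison is literal-vs-literal and never true

Fix: Reference the column as account without single quotes

Corrected query:
SELECT id, kind, account FROM transactions WHERE account = 'ACC-103'

Result:
id | kind       | account
---+------------+--------
2  | transfer   | ACC-103
3  | interest   | ACC-103
4  | withdrawal | ACC-103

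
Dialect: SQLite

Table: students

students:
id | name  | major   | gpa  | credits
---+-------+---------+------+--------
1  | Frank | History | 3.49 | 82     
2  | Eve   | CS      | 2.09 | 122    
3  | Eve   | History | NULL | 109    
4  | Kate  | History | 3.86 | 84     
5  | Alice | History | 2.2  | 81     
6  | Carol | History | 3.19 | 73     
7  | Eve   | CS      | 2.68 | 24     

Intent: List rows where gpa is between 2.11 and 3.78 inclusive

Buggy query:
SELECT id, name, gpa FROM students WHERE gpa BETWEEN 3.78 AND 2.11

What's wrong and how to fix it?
Bug: BETWEEN expects the lower bound first; with 3.78 AND 2.11 the range is empty

Fix: Swap the bounds so the smaller value comes first

Corrected query:
SELECT id, name, gpa FROM students WHERE gpa BETWEEN 2.11 AND 3.78

Result:
id | name  | gpa 
---+-------+-----
1  | Frank | 3.49
5  | Alice | 2.2 
6  | Carol | 3.19
7  | Eve   | 2.68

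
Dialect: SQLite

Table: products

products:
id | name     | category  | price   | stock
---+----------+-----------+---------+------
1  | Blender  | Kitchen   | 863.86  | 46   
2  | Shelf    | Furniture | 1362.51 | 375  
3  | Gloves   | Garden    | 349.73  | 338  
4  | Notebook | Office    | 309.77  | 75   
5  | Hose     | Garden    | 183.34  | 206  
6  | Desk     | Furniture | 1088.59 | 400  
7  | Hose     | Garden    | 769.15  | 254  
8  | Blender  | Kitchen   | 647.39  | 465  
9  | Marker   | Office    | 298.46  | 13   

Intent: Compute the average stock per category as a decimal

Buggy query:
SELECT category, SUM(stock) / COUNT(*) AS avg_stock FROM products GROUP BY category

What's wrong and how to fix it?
Bug: SUM(stock) and COUNT(*) are both integers; the division truncates the fractional part

Fix: Multiply by 1.0 (or CAST to REAL) to force floating-point division

Corrected query:
SELECT category, SUM(stock) * 1.0 / COUNT(*) AS avg_stock FROM products GROUP BY category

Result:
category  | avg_stock
----------+----------
Furniture | 387.5    
Garden    | 266      
Kitchen   | 255.5    
Office    | 44       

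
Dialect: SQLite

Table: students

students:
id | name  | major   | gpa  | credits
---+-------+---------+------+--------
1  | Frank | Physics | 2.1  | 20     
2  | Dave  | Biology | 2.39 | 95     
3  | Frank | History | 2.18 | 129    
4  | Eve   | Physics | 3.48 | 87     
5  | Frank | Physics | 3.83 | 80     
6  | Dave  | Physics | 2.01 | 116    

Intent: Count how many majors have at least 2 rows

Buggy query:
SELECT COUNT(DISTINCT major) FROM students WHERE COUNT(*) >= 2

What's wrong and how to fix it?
Bug: COUNT(*) cannot appear in WHERE; the per-group count doesn't exist yet

Fix: Group first with HAVING COUNT(*) >= 2, then COUNT the resulting groups

Corrected query:
SELECT COUNT(*) FROM (SELECT major FROM students GROUP BY major HAVING COUNT(*) >= 2)

Result:
COUNT(*)
--------
1       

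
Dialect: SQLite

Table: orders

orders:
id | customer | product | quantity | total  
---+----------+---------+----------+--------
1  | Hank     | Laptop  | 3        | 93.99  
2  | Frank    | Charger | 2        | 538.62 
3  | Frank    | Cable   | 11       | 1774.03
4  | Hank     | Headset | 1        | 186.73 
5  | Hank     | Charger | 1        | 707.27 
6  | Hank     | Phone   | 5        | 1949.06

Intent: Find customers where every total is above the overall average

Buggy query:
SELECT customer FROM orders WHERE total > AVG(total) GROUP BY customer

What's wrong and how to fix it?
Bug: AVG() is an aggregate; it can't sit directly in WHERE

Fix: Use a subquery for AVG and a HAVING MIN(...) filter so the condition holds for every row in the group

Corrected query:
SELECT customer FROM orders GROUP BY customer HAVING MIN(total) > (SELECT AVG(total) FROM orders)

Result:
(no rows)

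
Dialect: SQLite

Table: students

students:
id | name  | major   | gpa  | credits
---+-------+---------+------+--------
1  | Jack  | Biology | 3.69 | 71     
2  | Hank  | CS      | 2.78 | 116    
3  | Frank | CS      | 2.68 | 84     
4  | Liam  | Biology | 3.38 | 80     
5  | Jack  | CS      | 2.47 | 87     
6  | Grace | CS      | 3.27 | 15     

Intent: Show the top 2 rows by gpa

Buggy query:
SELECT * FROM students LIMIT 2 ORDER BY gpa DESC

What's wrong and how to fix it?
Bug: ORDER BY cannot follow LIMIT; LIMIT is the final clause

Fix: Sort with ORDER BY, then apply LIMIT

Corrected query:
SELECT * FROM students ORDER BY gpa DESC LIMIT 2

Result:
id | name | major   | gpa  | credits
---+------+---------+------+--------
1  | Jack | Biology | 3.69 | 71     
4  | Liam | Biology | 3.38 | 80     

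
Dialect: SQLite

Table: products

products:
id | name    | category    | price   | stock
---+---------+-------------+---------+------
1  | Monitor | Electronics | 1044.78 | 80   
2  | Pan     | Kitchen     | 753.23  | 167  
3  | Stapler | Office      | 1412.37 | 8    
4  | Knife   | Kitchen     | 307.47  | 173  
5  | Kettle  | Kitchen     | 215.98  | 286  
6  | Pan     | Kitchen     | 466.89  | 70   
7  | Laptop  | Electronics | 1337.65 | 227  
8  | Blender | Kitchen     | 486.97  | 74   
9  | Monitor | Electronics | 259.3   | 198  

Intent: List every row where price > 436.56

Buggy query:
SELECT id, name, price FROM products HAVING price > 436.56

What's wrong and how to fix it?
Bug: This is a non-aggregate query (no GROUP BY, no aggregates), so in SQLite the HAVING clause is invalid here; a row-level condition belongs in WHERE

Fix: Replace HAVING with WHERE since the condition applies to individual rows

Corrected query:
SELECT id, name, price FROM products WHERE price > 436.56

Result:
id | name    | price  
---+---------+--------
1  | Monitor | 1044.78
2  | Pan     | 753.23 
3  | Stapler | 1412.37
6  | Pan     | 466.89 
7  | Laptop  | 1337.65
8  | Blender | 486.97 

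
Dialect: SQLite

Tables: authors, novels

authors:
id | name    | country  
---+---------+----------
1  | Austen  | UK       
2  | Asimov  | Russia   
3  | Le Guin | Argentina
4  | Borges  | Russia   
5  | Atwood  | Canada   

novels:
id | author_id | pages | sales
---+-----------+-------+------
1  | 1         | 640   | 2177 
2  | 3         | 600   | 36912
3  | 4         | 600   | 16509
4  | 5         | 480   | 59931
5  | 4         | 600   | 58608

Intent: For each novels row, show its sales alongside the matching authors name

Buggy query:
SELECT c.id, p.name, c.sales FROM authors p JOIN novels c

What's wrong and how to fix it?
Bug: Missing join condition: each novels row is matched to all authors rows instead of just its own

Fix: Add ON c.author_id = p.id to the JOIN

Corrected query:
SELECT c.id, p.name, c.sales FROM authors p JOIN novels c ON c.author_id = p.id

Result:
id | name    | sales
---+---------+------
1  | Austen  | 2177 
2  | Le Guin | 36912
3  | Borges  | 16509
4  | Atwood  | 59931
5  | Borges  | 58608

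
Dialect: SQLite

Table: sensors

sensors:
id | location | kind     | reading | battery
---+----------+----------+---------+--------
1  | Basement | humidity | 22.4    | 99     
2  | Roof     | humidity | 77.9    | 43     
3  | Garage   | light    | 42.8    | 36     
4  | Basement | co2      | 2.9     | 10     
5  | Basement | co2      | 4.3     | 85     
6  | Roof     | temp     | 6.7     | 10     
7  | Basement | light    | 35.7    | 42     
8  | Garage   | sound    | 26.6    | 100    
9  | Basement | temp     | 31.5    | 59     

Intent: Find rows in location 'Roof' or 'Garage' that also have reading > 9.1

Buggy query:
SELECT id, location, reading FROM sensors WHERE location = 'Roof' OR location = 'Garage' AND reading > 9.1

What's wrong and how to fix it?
Bug: Without parentheses, AND is evaluated before OR, so the reading filter only applies to the 'Garage' branch

Fix: Add parentheses around the OR so the AND applies to both alternatives

Corrected query:
SELECT id, location, reading FROM sensors WHERE (location = 'Roof' OR location = 'Garage') AND reading > 9.1

Result:
id | location | reading
---+----------+--------
2  | Roof     | 77.9   
3  | Garage   | 42.8   
8  | Garage   | 26.6   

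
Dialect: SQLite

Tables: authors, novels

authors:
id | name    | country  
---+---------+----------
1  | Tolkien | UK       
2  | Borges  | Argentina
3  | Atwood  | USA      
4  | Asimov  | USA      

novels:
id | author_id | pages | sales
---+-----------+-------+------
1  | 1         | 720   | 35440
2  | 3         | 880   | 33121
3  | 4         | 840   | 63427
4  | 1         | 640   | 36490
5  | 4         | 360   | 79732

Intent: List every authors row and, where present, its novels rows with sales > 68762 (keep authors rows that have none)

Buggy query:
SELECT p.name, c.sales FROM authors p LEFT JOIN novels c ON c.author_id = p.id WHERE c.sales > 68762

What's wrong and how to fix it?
Bug: A WHERE condition on the right-hand table after LEFT JOIN drops unmatched parents

Fix: Move the right-table condition into the ON clause so unmatched parents are kept

Corrected query:
SELECT p.name, c.sales FROM authors p LEFT JOIN novels c ON c.author_id = p.id AND c.sales > 68762

Result:
name    | sales
--------+------
Tolkien | NULL 
Borges  | NULL 
Atwood  | NULL 
Asimov  | 79732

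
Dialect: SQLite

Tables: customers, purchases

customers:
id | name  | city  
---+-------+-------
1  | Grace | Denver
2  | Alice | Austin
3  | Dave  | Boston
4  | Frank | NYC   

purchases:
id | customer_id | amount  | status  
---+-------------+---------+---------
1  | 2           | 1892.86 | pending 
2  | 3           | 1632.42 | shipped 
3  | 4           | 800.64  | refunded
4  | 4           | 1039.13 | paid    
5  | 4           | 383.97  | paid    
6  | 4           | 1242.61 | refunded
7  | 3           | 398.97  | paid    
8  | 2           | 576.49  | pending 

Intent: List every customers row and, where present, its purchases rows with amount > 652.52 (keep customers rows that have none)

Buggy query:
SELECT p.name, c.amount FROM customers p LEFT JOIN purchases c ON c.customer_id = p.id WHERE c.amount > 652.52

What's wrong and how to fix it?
Bug: Filtering c.amount in WHERE discards the NULL rows produced by LEFT JOIN, turning it into an inner join

Fix: Put 'c.amount > 652.52' in the JOIN's ON clause instead of WHERE

Corrected query:
SELECT p.name, c.amount FROM customers p LEFT JOIN purchases c ON c.customer_id = p.id AND c.amount > 652.52

Result:
name  | amount 
------+--------
Grace | NULL   
Alice | 1892.86
Dave  | 1632.42
Frank | 800.64 
Frank | 1039.13
Frank | 1242.61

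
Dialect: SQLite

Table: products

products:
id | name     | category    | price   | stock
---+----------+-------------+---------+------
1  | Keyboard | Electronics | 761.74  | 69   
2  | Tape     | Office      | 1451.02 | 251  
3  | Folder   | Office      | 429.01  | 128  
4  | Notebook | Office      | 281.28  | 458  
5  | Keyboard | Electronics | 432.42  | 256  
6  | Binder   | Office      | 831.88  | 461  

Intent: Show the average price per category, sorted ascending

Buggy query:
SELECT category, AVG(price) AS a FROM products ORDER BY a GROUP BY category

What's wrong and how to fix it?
Bug: GROUP BY must precede ORDER BY

Fix: Reorder: SELECT … FROM … GROUP BY … ORDER BY …

Corrected query:
SELECT category, AVG(price) AS a FROM products GROUP BY category ORDER BY a

Result:
category    | a       
------------+---------
Electronics | 597.08  
Office      | 748.2975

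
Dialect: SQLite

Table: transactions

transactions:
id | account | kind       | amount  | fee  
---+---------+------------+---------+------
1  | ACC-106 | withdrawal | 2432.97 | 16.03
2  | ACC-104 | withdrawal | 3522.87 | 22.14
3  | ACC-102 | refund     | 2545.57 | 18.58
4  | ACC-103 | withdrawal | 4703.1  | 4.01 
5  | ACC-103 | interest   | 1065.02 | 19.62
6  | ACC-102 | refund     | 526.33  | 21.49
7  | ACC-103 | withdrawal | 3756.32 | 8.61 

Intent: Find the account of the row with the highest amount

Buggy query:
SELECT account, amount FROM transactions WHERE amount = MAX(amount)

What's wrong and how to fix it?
Bug: WHERE is evaluated per row; an aggregate over the whole table isn't defined there

Fix: Wrap MAX in a scalar subquery so WHERE compares against a single value

Corrected query:
SELECT account, amount FROM transactions WHERE amount = (SELECT MAX(amount) FROM transactions)

Result:
account | amount
--------+-------
ACC-103 | 4703.1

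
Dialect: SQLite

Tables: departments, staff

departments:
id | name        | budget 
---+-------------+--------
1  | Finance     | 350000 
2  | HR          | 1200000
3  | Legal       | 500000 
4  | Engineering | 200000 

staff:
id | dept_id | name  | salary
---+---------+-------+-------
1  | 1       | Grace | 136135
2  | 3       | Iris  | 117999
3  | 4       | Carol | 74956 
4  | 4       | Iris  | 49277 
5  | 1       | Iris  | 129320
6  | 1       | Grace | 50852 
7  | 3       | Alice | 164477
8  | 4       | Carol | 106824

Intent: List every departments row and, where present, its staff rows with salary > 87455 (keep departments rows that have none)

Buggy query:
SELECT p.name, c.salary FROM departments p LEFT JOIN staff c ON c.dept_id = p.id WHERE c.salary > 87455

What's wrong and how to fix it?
Bug: Filtering c.salary in WHERE discards the NULL rows produced by LEFT JOIN, turning it into an inner join

Fix: Put 'c.salary > 87455' in the JOIN's ON clause instead of WHERE

Corrected query:
SELECT p.name, c.salary FROM departments p LEFT JOIN staff c ON c.dept_id = p.id AND c.salary > 87455

Result:
name        | salary
------------+-------
Finance     | 129320
Finance     | 136135
HR          | NULL  
Legal       | 117999
Legal       | 164477
Engineering | 106824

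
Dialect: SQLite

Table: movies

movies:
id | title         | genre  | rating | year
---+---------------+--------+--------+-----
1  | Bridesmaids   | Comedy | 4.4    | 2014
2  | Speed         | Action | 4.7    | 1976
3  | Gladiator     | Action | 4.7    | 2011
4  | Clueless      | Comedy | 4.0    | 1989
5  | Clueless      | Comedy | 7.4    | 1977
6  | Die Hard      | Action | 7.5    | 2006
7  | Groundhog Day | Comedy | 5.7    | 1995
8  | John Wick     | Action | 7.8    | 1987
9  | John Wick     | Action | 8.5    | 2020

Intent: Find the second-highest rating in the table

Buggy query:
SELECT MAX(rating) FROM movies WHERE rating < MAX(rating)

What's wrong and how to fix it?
Bug: The inner MAX is an aggregate inside WHERE, which is not allowed

Fix: Put the inner MAX in a scalar subquery

Corrected query:
SELECT MAX(rating) FROM movies WHERE rating < (SELECT MAX(rating) FROM movies)

Result:
MAX(rating)
-----------
7.8        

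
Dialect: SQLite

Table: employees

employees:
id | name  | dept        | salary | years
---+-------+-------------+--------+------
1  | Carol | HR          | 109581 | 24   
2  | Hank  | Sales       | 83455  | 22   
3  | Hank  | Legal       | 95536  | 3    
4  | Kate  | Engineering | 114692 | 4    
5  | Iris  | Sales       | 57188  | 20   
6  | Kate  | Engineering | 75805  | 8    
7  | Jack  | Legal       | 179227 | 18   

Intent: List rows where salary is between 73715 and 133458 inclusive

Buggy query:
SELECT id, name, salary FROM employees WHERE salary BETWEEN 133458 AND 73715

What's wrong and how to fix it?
Bug: BETWEEN expects the lower bound first; with 133458 AND 73715 the range is empty

Fix: Swap the bounds so the smaller value comes first

Corrected query:
SELECT id, name, salary FROM employees WHERE salary BETWEEN 73715 AND 133458

Result:
id | name  | salary
---+-------+-------
1  | Carol | 109581
2  | Hank  | 83455 
3  | Hank  | 95536 
4  | Kate  | 114692
6  | Kate  | 75805 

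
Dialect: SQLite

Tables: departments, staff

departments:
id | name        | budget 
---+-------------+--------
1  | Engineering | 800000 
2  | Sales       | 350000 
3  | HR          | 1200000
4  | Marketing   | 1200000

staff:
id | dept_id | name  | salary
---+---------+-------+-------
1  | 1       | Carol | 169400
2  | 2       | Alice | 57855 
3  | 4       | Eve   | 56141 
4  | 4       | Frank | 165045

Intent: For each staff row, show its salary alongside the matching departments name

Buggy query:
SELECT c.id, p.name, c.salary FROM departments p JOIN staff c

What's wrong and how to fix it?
Bug: JOIN with no ON clause produces a cartesian product; every staff row pairs with every departments row

Fix: Add ON c.dept_id = p.id to the JOIN

Corrected query:
SELECT c.id, p.name, c.salary FROM departments p JOIN staff c ON c.dept_id = p.id

Result:
id | name        | salary
---+-------------+-------
1  | Engineering | 169400
2  | Sales       | 57855 
3  | Marketing   | 56141 
4  | Marketing   | 165045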